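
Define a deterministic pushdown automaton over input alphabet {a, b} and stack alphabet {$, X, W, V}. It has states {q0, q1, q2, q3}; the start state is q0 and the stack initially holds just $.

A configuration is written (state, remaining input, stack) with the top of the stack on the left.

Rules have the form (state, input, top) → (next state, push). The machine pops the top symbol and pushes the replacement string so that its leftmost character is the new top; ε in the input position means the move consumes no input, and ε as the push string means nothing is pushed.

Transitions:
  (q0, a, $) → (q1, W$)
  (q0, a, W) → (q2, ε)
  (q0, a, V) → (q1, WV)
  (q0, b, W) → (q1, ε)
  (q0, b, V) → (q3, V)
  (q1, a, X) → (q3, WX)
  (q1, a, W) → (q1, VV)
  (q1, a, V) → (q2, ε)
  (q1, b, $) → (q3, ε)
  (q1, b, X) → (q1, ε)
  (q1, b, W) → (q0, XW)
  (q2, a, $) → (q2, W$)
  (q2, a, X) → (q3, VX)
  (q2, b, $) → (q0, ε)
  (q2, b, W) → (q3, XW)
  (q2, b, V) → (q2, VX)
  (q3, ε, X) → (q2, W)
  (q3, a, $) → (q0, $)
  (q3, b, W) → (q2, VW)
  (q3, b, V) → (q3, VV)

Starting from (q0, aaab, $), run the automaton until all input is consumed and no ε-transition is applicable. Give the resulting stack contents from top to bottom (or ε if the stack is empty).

(q0, aaab, $)
  read a, top $: go to q1, push W$ → (q1, aab, W$)
  read a, top W: go to q1, push VV → (q1, ab, VV$)
  read a, top V: go to q2, push ε → (q2, b, V$)
  read b, top V: go to q2, push VX → (q2, ε, VX$)
All input consumed in state q2 with stack VX$.

VX$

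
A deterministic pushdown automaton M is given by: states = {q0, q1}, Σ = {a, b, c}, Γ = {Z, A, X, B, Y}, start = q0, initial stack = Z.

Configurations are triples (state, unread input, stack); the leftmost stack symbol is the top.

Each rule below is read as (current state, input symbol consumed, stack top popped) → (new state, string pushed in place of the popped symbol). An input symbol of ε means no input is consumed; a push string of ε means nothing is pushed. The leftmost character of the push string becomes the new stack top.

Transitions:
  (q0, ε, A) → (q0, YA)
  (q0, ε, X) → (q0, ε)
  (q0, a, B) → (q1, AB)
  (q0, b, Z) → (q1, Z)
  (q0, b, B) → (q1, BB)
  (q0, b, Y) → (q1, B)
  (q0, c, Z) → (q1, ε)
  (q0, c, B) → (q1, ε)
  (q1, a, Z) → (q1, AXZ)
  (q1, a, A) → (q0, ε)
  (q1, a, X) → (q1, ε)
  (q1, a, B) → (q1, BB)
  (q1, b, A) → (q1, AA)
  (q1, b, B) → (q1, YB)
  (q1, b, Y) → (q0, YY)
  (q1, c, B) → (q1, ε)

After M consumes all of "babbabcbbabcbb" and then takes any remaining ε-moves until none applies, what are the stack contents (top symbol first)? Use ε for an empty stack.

(q0, babbabcbbabcbb, Z)
  read b, top Z: go to q1, push Z → (q1, abbabcbbabcbb, Z)
  read a, top Z: go to q1, push AXZ → (q1, bbabcbbabcbb, AXZ)
  read b, top A: go to q1, push AA → (q1, babcbbabcbb, AAXZ)
  read b, top A: go to q1, push AA → (q1, abcbbabcbb, AAAXZ)
  read a, top A: go to q0, push ε → (q0, bcbbabcbb, AAXZ)
  ε-move, top A: go to q0, push YA → (q0, bcbbabcbb, YAAXZ)
  read b, top Y: go to q1, push B → (q1, cbbabcbb, BAAXZ)
  read c, top B: go to q1, push ε → (q1, bbabcbb, AAXZ)
  read b, top A: go to q1, push AA → (q1, babcbb, AAAXZ)
  read b, top A: go to q1, push AA → (q1, abcbb, AAAAXZ)
  read a, top A: go to q0, push ε → (q0, bcbb, AAAXZ)
  ε-move, top A: go to q0, push YA → (q0, bcbb, YAAAXZ)
  read b, top Y: go to q1, push B → (q1, cbb, BAAAXZ)
  read c, top B: go to q1, push ε → (q1, bb, AAAXZ)
  read b, top A: go to q1, push AA → (q1, b, AAAAXZ)
  read b, top A: go to q1, push AA → (q1, ε, AAAAAXZ)
All input consumed in state q1 with stack AAAAAXZ.

AAAAAXZ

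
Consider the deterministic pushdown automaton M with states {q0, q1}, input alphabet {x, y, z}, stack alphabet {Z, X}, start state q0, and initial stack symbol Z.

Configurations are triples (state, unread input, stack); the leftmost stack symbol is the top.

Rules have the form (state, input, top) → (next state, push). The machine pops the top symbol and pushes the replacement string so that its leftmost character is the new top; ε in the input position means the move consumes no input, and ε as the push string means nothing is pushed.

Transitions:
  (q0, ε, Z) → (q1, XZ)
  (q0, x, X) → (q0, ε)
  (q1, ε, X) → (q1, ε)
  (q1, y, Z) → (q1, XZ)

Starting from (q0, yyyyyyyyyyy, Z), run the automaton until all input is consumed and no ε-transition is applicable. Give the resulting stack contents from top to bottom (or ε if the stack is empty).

Z

(q0, yyyyyyyyyyy, Z)
  ε-move, top Z: go to q1, push XZ → (q1, yyyyyyyyyyy, XZ)
  ε-move, top X: go to q1, push ε → (q1, yyyyyyyyyyy, Z)
  read y, top Z: go to q1, push XZ → (q1, yyyyyyyyyy, XZ)
  ε-move, top X: go to q1, push ε → (q1, yyyyyyyyyy, Z)
  read y, top Z: go to q1, push XZ → (q1, yyyyyyyyy, XZ)
  ε-move, top X: go to q1, push ε → (q1, yyyyyyyyy, Z)
  read y, top Z: go to q1, push XZ → (q1, yyyyyyyy, XZ)
  ε-move, top X: go to q1, push ε → (q1, yyyyyyyy, Z)
  read y, top Z: go to q1, push XZ → (q1, yyyyyyy, XZ)
  ε-move, top X: go to q1, push ε → (q1, yyyyyyy, Z)
  read y, top Z: go to q1, push XZ → (q1, yyyyyy, XZ)
  ε-move, top X: go to q1, push ε → (q1, yyyyyy, Z)
  read y, top Z: go to q1, push XZ → (q1, yyyyy, XZ)
  ε-move, top X: go to q1, push ε → (q1, yyyyy, Z)
  read y, top Z: go to q1, push XZ → (q1, yyyy, XZ)
  ε-move, top X: go to q1, push ε → (q1, yyyy, Z)
  read y, top Z: go to q1, push XZ → (q1, yyy, XZ)
  ε-move, top X: go to q1, push ε → (q1, yyy, Z)
  read y, top Z: go to q1, push XZ → (q1, yy, XZ)
  ε-move, top X: go to q1, push ε → (q1, yy, Z)
  read y, top Z: go to q1, push XZ → (q1, y, XZ)
  ε-move, top X: go to q1, push ε → (q1, y, Z)
  read y, top Z: go to q1, push XZ → (q1, ε, XZ)
  ε-move, top X: go to q1, push ε → (q1, ε, Z)
All input consumed in state q1 with stack Z.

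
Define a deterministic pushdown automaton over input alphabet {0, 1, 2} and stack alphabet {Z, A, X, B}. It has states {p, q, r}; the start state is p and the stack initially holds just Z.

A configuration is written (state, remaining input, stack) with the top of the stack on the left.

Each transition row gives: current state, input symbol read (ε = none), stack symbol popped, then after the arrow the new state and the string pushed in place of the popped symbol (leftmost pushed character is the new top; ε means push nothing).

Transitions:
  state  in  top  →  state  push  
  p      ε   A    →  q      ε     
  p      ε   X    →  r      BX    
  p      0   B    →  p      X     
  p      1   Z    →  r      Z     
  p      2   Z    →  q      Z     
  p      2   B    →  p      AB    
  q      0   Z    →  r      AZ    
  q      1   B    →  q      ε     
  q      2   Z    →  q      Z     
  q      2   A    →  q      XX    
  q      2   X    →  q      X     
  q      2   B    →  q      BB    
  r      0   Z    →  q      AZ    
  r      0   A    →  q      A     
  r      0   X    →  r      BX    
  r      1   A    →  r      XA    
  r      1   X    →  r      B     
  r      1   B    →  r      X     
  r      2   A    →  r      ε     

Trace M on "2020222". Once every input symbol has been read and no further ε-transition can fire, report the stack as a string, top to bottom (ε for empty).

XXZ

(p, 2020222, Z)
  read 2, top Z: go to q, push Z → (q, 020222, Z)
  read 0, top Z: go to r, push AZ → (r, 20222, AZ)
  read 2, top A: go to r, push ε → (r, 0222, Z)
  read 0, top Z: go to q, push AZ → (q, 222, AZ)
  read 2, top A: go to q, push XX → (q, 22, XXZ)
  read 2, top X: go to q, push X → (q, 2, XXZ)
  read 2, top X: go to q, push X → (q, ε, XXZ)
All input consumed in state q with stack XXZ.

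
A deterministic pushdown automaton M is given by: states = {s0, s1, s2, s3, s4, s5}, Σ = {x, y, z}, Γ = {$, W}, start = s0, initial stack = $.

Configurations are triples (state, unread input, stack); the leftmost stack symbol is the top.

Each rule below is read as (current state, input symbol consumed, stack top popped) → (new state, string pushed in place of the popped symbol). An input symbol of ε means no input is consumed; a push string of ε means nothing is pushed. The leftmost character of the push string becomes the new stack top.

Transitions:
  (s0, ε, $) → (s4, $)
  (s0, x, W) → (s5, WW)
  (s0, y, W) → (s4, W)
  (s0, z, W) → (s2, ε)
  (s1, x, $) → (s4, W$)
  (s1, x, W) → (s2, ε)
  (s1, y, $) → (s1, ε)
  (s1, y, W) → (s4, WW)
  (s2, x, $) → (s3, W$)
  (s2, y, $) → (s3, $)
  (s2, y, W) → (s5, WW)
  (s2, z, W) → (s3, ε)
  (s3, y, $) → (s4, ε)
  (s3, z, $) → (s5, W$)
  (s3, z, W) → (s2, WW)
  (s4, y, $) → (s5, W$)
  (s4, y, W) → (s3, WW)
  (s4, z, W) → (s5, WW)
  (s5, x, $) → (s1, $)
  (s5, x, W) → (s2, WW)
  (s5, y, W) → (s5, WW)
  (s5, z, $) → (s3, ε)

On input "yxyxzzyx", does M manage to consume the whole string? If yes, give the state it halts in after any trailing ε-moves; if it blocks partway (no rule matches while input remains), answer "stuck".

s2

(s0, yxyxzzyx, $)
  ε-move, top $: go to s4, push $ → (s4, yxyxzzyx, $)
  read y, top $: go to s5, push W$ → (s5, xyxzzyx, W$)
  read x, top W: go to s2, push WW → (s2, yxzzyx, WW$)
  read y, top W: go to s5, push WW → (s5, xzzyx, WWW$)
  read x, top W: go to s2, push WW → (s2, zzyx, WWWW$)
  read z, top W: go to s3, push ε → (s3, zyx, WWW$)
  read z, top W: go to s2, push WW → (s2, yx, WWWW$)
  read y, top W: go to s5, push WW → (s5, x, WWWWW$)
  read x, top W: go to s2, push WW → (s2, ε, WWWWWW$)
All input consumed; M is in state s2.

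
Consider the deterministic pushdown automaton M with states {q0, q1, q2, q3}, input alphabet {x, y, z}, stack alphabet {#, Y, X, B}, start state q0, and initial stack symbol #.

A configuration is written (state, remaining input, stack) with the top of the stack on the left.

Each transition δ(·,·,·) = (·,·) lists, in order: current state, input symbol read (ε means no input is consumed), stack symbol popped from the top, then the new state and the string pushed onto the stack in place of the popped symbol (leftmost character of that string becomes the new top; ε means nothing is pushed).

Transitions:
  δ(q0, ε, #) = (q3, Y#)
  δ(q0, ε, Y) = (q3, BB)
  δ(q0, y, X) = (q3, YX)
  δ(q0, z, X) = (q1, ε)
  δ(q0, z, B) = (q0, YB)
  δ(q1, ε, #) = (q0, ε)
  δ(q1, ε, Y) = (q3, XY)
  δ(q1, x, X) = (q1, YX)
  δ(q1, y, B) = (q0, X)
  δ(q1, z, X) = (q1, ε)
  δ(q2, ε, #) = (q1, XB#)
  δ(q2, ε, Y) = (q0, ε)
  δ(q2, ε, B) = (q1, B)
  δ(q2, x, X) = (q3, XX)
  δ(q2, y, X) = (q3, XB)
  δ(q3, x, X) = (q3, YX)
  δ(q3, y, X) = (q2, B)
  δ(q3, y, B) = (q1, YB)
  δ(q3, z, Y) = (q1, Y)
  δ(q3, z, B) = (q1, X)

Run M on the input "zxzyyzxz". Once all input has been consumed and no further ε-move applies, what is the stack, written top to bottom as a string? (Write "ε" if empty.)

XYXYXY#

(q0, zxzyyzxz, #) ⊢ (q3, zxzyyzxz, Y#) ⊢ (q1, xzyyzxz, Y#) ⊢ (q3, xzyyzxz, XY#) ⊢ (q3, zyyzxz, YXY#) ⊢ (q1, yyzxz, YXY#) ⊢ (q3, yyzxz, XYXY#) ⊢ (q2, yzxz, BYXY#) ⊢ (q1, yzxz, BYXY#) ⊢ (q0, zxz, XYXY#) ⊢ (q1, xz, YXY#) ⊢ (q3, xz, XYXY#) ⊢ (q3, z, YXYXY#) ⊢ (q1, ε, YXYXY#) ⊢ (q3, ε, XYXYXY#)
All input consumed in state q3 with stack XYXYXY#.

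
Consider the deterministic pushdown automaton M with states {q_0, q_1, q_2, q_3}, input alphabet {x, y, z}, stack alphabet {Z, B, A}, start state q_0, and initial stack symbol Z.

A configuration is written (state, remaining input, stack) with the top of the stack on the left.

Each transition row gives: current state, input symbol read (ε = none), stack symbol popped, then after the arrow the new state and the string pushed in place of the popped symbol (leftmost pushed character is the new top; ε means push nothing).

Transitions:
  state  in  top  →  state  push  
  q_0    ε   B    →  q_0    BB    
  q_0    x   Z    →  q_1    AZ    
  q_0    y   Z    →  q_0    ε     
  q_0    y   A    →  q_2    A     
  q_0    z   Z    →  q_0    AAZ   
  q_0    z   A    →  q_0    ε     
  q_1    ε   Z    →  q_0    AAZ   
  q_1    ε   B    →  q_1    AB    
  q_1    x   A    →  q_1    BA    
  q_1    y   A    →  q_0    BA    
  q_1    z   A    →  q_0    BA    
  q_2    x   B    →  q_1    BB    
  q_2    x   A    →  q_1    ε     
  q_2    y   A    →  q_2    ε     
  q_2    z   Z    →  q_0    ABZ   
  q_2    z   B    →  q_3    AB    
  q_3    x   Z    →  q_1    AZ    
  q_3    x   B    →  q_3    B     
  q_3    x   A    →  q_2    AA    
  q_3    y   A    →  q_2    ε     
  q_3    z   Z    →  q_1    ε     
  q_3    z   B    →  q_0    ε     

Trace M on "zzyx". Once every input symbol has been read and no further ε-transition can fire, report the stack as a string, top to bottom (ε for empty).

AAZ

(q_0, zzyx, Z)
  read z, top Z: go to q_0, push AAZ → (q_0, zyx, AAZ)
  read z, top A: go to q_0, push ε → (q_0, yx, AZ)
  read y, top A: go to q_2, push A → (q_2, x, AZ)
  read x, top A: go to q_1, push ε → (q_1, ε, Z)
  ε-move, top Z: go to q_0, push AAZ → (q_0, ε, AAZ)
All input consumed in state q_0 with stack AAZ.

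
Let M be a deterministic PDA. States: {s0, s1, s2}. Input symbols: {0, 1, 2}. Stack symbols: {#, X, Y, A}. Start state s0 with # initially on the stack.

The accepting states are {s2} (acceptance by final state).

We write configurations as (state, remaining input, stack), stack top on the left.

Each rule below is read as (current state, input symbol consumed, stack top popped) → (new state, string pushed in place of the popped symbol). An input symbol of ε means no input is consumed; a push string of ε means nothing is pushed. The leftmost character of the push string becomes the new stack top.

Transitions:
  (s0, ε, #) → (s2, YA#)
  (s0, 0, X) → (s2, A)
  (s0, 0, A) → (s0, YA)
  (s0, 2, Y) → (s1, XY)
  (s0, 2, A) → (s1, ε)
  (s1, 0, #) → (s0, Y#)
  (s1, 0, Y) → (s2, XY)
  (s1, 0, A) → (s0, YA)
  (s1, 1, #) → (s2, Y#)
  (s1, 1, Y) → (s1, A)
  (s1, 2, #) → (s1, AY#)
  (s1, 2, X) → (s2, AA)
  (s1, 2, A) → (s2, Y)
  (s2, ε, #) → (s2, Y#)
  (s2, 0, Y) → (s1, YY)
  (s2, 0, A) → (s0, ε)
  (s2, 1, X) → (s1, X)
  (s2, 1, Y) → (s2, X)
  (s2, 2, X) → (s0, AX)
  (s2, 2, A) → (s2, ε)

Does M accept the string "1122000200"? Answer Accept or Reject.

(s0, 1122000200, #) ⊢ (s2, 1122000200, YA#) ⊢ (s2, 122000200, XA#) ⊢ (s1, 22000200, XA#) ⊢ (s2, 2000200, AAA#) ⊢ (s2, 000200, AA#) ⊢ (s0, 00200, A#) ⊢ (s0, 0200, YA#)
No transition applies at (s0, 0200, YA#); input not fully consumed.

Reject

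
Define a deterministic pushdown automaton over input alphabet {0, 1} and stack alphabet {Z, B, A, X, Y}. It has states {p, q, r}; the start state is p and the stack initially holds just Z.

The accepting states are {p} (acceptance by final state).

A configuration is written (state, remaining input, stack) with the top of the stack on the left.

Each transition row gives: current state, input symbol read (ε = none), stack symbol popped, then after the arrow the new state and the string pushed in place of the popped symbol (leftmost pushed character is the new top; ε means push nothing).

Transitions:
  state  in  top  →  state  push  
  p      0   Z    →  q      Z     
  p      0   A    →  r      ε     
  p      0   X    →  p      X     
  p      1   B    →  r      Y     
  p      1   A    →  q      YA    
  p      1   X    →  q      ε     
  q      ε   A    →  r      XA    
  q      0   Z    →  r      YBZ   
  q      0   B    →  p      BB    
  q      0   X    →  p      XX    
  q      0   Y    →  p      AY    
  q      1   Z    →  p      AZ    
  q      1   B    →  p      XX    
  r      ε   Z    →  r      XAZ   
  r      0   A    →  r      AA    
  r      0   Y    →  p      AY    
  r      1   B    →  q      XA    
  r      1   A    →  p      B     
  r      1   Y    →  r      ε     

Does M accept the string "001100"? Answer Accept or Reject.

Accept

(p, 001100, Z)
  read 0, top Z: go to q, push Z → (q, 01100, Z)
  read 0, top Z: go to r, push YBZ → (r, 1100, YBZ)
  read 1, top Y: go to r, push ε → (r, 100, BZ)
  read 1, top B: go to q, push XA → (q, 00, XAZ)
  read 0, top X: go to p, push XX → (p, 0, XXAZ)
  read 0, top X: go to p, push X → (p, ε, XXAZ)
All input consumed; state p ∈ F.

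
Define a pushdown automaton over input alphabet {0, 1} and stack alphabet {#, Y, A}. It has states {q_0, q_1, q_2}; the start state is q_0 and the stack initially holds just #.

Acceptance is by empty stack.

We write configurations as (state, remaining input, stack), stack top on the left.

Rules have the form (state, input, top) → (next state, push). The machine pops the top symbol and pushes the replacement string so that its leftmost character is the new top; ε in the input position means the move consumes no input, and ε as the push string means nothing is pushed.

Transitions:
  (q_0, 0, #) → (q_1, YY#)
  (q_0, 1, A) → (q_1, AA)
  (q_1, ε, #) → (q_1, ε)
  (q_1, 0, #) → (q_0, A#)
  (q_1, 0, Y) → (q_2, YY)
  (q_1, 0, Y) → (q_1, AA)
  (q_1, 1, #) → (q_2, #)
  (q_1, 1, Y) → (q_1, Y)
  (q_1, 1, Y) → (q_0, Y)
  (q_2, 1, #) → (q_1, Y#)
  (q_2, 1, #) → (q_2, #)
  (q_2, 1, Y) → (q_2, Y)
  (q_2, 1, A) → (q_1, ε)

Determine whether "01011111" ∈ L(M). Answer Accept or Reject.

No computation consumes all input and empties the stack.

Reject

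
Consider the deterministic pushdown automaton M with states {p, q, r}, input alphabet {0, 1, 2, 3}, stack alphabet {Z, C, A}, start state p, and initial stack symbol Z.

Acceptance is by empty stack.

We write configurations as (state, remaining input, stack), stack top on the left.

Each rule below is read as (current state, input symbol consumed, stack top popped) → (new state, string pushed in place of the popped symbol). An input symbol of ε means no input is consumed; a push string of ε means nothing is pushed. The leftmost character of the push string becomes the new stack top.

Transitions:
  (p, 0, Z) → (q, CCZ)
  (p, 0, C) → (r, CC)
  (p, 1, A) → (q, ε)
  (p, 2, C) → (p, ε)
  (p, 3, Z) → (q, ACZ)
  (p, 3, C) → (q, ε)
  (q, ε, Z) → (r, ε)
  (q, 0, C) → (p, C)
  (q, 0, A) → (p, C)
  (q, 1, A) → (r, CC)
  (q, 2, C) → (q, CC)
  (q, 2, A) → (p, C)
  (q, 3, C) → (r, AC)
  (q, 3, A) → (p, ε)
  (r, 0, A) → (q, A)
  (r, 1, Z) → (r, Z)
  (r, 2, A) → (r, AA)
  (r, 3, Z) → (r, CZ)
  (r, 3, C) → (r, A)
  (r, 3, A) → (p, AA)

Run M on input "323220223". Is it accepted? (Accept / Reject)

(p, 323220223, Z)
  read 3, top Z: go to q, push ACZ → (q, 23220223, ACZ)
  read 2, top A: go to p, push C → (p, 3220223, CCZ)
  read 3, top C: go to q, push ε → (q, 220223, CZ)
  read 2, top C: go to q, push CC → (q, 20223, CCZ)
  read 2, top C: go to q, push CC → (q, 0223, CCCZ)
  read 0, top C: go to p, push C → (p, 223, CCCZ)
  read 2, top C: go to p, push ε → (p, 23, CCZ)
  read 2, top C: go to p, push ε → (p, 3, CZ)
  read 3, top C: go to q, push ε → (q, ε, Z)
  ε-move, top Z: go to r, push ε → (r, ε, ε)
All input consumed and the stack is empty.

Accept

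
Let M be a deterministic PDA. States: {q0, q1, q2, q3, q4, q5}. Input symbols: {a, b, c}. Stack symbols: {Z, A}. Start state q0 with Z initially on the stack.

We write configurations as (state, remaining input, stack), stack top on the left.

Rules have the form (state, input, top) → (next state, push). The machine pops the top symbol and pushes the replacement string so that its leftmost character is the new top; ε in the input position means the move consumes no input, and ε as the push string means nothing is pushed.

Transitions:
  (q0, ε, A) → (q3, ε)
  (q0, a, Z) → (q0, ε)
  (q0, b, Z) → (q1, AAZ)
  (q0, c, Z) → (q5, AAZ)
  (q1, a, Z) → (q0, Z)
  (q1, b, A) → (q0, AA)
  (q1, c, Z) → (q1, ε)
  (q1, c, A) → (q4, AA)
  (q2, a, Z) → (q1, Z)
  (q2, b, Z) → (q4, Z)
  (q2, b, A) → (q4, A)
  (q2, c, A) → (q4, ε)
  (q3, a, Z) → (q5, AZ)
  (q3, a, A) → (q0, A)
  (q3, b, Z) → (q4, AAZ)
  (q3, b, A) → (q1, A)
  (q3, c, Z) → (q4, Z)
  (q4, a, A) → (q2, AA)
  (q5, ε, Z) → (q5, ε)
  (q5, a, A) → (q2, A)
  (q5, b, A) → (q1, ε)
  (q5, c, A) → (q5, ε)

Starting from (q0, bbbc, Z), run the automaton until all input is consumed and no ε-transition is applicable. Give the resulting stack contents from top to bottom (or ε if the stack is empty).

AAAZ

(q0, bbbc, Z)
  read b, top Z: go to q1, push AAZ → (q1, bbc, AAZ)
  read b, top A: go to q0, push AA → (q0, bc, AAAZ)
  ε-move, top A: go to q3, push ε → (q3, bc, AAZ)
  read b, top A: go to q1, push A → (q1, c, AAZ)
  read c, top A: go to q4, push AA → (q4, ε, AAAZ)
All input consumed in state q4 with stack AAAZ.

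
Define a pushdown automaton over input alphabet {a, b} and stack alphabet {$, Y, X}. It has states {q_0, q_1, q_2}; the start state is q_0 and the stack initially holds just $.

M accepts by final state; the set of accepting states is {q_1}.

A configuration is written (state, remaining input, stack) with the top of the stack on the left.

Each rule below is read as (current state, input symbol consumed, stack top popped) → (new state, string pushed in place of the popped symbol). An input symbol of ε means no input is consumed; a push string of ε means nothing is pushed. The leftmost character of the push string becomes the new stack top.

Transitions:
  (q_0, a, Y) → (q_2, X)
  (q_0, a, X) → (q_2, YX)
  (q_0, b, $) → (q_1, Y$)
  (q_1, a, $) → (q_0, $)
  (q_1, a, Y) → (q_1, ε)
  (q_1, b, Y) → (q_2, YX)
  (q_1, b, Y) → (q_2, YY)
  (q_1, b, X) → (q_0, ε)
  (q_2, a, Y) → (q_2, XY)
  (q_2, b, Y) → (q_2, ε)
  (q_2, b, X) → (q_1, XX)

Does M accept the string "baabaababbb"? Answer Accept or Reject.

No computation consumes all input and reaches a final state.

Reject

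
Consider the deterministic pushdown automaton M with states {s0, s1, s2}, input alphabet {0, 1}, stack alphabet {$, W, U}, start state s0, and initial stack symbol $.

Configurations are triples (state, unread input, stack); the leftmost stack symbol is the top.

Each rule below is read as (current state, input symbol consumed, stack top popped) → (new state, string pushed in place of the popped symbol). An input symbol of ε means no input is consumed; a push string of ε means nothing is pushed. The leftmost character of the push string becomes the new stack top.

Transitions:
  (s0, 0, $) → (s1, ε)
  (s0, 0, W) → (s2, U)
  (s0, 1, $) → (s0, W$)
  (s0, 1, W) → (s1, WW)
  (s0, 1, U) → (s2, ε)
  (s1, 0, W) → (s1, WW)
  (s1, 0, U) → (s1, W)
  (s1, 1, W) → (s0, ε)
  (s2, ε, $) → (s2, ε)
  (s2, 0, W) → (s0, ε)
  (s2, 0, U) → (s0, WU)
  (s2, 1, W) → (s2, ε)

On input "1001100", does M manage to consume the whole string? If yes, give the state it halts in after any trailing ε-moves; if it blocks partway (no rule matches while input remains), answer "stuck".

(s0, 1001100, $)
  read 1, top $: go to s0, push W$ → (s0, 001100, W$)
  read 0, top W: go to s2, push U → (s2, 01100, U$)
  read 0, top U: go to s0, push WU → (s0, 1100, WU$)
  read 1, top W: go to s1, push WW → (s1, 100, WWU$)
  read 1, top W: go to s0, push ε → (s0, 00, WU$)
  read 0, top W: go to s2, push U → (s2, 0, UU$)
  read 0, top U: go to s0, push WU → (s0, ε, WUU$)
All input consumed; M is in state s0.

s0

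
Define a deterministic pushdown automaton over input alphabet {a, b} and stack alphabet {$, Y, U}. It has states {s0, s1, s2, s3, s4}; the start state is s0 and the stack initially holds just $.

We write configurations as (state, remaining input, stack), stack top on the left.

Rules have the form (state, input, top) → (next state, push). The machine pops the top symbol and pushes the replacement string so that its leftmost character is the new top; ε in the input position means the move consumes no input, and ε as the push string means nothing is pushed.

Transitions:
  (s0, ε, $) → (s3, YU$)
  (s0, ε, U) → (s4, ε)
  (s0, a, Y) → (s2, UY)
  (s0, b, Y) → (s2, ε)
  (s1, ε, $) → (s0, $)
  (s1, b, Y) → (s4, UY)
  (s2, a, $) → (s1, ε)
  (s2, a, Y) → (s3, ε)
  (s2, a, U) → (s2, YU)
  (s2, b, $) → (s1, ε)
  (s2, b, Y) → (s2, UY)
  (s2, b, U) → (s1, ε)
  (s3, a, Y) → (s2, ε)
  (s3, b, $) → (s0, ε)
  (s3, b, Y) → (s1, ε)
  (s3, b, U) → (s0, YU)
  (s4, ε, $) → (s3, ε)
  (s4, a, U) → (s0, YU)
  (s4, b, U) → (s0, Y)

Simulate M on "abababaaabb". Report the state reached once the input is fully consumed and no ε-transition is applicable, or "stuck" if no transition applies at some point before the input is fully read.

(s0, abababaaabb, $) ⊢ (s3, abababaaabb, YU$) ⊢ (s2, bababaaabb, U$) ⊢ (s1, ababaaabb, $) ⊢ (s0, ababaaabb, $) ⊢ (s3, ababaaabb, YU$) ⊢ (s2, babaaabb, U$) ⊢ (s1, abaaabb, $) ⊢ (s0, abaaabb, $) ⊢ (s3, abaaabb, YU$) ⊢ (s2, baaabb, U$) ⊢ (s1, aaabb, $) ⊢ (s0, aaabb, $) ⊢ (s3, aaabb, YU$) ⊢ (s2, aabb, U$) ⊢ (s2, abb, YU$) ⊢ (s3, bb, U$) ⊢ (s0, b, YU$) ⊢ (s2, ε, U$)
All input consumed; M is in state s2.

s2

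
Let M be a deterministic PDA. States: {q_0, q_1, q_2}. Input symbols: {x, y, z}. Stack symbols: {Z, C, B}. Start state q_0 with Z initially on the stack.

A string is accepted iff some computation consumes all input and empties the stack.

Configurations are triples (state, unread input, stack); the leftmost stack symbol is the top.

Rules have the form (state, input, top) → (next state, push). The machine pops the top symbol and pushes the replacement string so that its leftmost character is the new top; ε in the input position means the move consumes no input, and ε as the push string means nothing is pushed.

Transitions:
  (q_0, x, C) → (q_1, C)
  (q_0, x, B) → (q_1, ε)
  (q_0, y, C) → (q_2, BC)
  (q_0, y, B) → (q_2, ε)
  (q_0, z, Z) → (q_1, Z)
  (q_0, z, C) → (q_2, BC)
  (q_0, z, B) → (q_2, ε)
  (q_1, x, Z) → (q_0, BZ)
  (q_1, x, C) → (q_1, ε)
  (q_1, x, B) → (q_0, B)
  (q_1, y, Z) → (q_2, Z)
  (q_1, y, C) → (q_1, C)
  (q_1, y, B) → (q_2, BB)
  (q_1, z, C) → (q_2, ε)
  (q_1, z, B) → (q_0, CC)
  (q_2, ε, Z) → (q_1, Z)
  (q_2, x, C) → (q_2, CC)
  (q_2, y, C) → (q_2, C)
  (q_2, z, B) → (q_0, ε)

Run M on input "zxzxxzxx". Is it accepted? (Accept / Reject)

Reject

(q_0, zxzxxzxx, Z)
  read z, top Z: go to q_1, push Z → (q_1, xzxxzxx, Z)
  read x, top Z: go to q_0, push BZ → (q_0, zxxzxx, BZ)
  read z, top B: go to q_2, push ε → (q_2, xxzxx, Z)
  ε-move, top Z: go to q_1, push Z → (q_1, xxzxx, Z)
  read x, top Z: go to q_0, push BZ → (q_0, xzxx, BZ)
  read x, top B: go to q_1, push ε → (q_1, zxx, Z)
No transition applies at (q_1, zxx, Z); input not fully consumed.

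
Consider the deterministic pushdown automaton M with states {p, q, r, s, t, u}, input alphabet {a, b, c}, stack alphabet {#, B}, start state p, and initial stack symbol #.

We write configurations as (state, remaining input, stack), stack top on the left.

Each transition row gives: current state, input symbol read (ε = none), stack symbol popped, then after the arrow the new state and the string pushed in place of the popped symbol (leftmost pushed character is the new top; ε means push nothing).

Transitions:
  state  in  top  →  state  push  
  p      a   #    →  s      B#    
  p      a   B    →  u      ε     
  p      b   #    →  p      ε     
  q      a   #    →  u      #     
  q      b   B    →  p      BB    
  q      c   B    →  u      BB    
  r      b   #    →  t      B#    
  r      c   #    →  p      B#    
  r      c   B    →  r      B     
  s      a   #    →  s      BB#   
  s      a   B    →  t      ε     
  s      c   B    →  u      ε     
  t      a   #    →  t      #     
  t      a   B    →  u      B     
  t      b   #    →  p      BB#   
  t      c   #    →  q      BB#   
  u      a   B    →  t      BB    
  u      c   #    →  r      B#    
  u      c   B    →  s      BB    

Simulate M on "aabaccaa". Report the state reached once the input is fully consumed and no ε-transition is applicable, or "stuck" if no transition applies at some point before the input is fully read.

u

(p, aabaccaa, #)
  read a, top #: go to s, push B# → (s, abaccaa, B#)
  read a, top B: go to t, push ε → (t, baccaa, #)
  read b, top #: go to p, push BB# → (p, accaa, BB#)
  read a, top B: go to u, push ε → (u, ccaa, B#)
  read c, top B: go to s, push BB → (s, caa, BB#)
  read c, top B: go to u, push ε → (u, aa, B#)
  read a, top B: go to t, push BB → (t, a, BB#)
  read a, top B: go to u, push B → (u, ε, BB#)
All input consumed; M is in state u.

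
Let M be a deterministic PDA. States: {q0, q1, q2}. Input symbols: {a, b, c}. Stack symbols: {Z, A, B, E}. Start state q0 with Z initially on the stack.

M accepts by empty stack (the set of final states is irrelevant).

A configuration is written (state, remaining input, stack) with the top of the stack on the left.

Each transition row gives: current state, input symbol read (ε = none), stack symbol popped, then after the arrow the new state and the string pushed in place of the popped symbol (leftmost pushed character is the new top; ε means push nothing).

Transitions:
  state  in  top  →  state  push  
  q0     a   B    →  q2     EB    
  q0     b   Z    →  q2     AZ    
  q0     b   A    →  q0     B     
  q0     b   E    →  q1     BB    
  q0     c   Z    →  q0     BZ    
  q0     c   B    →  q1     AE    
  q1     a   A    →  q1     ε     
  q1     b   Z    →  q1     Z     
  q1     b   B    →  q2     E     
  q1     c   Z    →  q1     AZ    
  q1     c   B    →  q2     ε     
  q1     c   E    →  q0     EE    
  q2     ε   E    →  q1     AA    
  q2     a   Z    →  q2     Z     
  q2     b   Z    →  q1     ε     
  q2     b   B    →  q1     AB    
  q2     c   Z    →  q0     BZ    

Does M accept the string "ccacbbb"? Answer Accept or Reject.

(q0, ccacbbb, Z)
  read c, top Z: go to q0, push BZ → (q0, cacbbb, BZ)
  read c, top B: go to q1, push AE → (q1, acbbb, AEZ)
  read a, top A: go to q1, push ε → (q1, cbbb, EZ)
  read c, top E: go to q0, push EE → (q0, bbb, EEZ)
  read b, top E: go to q1, push BB → (q1, bb, BBEZ)
  read b, top B: go to q2, push E → (q2, b, EBEZ)
  ε-move, top E: go to q1, push AA → (q1, b, AABEZ)
No transition applies at (q1, b, AABEZ); input not fully consumed.

Reject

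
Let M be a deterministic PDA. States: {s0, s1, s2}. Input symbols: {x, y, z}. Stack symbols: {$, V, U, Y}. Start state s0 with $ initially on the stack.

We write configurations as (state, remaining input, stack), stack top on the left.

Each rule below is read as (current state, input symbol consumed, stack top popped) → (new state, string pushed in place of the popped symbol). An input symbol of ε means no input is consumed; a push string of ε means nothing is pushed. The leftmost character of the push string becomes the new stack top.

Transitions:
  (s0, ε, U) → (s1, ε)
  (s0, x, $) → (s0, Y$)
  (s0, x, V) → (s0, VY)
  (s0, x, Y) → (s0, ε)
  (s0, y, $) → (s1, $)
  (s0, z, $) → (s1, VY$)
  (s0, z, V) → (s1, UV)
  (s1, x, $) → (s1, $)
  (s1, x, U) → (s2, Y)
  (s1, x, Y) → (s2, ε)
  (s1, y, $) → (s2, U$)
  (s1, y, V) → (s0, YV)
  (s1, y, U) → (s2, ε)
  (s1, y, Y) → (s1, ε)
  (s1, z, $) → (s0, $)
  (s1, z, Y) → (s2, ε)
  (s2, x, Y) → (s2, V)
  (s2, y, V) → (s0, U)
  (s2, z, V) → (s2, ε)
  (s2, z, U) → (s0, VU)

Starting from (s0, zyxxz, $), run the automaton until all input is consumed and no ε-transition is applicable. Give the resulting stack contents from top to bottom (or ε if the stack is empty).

(s0, zyxxz, $)
  read z, top $: go to s1, push VY$ → (s1, yxxz, VY$)
  read y, top V: go to s0, push YV → (s0, xxz, YVY$)
  read x, top Y: go to s0, push ε → (s0, xz, VY$)
  read x, top V: go to s0, push VY → (s0, z, VYY$)
  read z, top V: go to s1, push UV → (s1, ε, UVYY$)
All input consumed in state s1 with stack UVYY$.

UVYY$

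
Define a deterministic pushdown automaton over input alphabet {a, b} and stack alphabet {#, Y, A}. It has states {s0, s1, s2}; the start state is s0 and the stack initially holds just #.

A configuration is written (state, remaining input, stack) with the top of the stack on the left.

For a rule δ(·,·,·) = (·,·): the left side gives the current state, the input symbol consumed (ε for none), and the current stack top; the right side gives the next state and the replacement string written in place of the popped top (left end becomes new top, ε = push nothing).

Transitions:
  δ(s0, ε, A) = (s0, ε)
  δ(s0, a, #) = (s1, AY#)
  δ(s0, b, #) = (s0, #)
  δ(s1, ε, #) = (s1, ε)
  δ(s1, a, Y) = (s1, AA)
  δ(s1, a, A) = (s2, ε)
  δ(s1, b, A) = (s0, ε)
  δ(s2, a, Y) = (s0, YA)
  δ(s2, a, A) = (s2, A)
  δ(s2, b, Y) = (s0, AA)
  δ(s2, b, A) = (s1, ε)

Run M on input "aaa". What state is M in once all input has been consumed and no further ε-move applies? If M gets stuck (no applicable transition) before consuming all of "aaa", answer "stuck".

s0

(s0, aaa, #) ⊢ (s1, aa, AY#) ⊢ (s2, a, Y#) ⊢ (s0, ε, YA#)
All input consumed; M is in state s0.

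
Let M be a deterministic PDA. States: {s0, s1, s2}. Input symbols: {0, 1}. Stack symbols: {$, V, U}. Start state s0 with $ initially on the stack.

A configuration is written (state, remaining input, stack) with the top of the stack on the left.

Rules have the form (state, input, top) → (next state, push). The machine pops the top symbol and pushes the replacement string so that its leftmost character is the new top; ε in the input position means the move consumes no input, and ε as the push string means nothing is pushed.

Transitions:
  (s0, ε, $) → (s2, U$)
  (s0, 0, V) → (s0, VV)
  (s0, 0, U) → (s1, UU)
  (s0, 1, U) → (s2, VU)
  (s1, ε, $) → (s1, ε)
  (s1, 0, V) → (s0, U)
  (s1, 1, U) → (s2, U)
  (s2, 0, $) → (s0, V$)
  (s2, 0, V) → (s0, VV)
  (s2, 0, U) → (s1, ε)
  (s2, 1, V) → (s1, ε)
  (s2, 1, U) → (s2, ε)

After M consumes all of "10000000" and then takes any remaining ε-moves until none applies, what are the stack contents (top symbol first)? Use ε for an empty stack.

VVVVVVV$

(s0, 10000000, $)
  ε-move, top $: go to s2, push U$ → (s2, 10000000, U$)
  read 1, top U: go to s2, push ε → (s2, 0000000, $)
  read 0, top $: go to s0, push V$ → (s0, 000000, V$)
  read 0, top V: go to s0, push VV → (s0, 00000, VV$)
  read 0, top V: go to s0, push VV → (s0, 0000, VVV$)
  read 0, top V: go to s0, push VV → (s0, 000, VVVV$)
  read 0, top V: go to s0, push VV → (s0, 00, VVVVV$)
  read 0, top V: go to s0, push VV → (s0, 0, VVVVVV$)
  read 0, top V: go to s0, push VV → (s0, ε, VVVVVVV$)
All input consumed in state s0 with stack VVVVVVV$.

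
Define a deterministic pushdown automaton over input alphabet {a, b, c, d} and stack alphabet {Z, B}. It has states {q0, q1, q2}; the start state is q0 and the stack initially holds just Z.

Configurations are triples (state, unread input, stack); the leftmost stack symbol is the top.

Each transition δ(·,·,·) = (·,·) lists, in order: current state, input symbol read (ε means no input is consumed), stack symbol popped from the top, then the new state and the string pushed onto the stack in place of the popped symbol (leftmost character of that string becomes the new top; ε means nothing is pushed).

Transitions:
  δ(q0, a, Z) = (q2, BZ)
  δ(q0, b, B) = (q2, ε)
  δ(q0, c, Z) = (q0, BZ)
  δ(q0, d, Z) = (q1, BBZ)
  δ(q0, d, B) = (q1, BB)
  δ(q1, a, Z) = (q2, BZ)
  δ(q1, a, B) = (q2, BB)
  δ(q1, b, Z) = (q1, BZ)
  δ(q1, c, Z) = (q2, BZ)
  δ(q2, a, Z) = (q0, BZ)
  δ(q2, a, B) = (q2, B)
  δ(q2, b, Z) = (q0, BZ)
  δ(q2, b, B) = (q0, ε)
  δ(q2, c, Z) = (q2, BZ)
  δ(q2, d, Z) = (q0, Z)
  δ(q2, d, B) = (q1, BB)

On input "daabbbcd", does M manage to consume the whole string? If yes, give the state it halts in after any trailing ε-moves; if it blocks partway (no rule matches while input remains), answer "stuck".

q1

(q0, daabbbcd, Z)
  read d, top Z: go to q1, push BBZ → (q1, aabbbcd, BBZ)
  read a, top B: go to q2, push BB → (q2, abbbcd, BBBZ)
  read a, top B: go to q2, push B → (q2, bbbcd, BBBZ)
  read b, top B: go to q0, push ε → (q0, bbcd, BBZ)
  read b, top B: go to q2, push ε → (q2, bcd, BZ)
  read b, top B: go to q0, push ε → (q0, cd, Z)
  read c, top Z: go to q0, push BZ → (q0, d, BZ)
  read d, top B: go to q1, push BB → (q1, ε, BBZ)
All input consumed; M is in state q1.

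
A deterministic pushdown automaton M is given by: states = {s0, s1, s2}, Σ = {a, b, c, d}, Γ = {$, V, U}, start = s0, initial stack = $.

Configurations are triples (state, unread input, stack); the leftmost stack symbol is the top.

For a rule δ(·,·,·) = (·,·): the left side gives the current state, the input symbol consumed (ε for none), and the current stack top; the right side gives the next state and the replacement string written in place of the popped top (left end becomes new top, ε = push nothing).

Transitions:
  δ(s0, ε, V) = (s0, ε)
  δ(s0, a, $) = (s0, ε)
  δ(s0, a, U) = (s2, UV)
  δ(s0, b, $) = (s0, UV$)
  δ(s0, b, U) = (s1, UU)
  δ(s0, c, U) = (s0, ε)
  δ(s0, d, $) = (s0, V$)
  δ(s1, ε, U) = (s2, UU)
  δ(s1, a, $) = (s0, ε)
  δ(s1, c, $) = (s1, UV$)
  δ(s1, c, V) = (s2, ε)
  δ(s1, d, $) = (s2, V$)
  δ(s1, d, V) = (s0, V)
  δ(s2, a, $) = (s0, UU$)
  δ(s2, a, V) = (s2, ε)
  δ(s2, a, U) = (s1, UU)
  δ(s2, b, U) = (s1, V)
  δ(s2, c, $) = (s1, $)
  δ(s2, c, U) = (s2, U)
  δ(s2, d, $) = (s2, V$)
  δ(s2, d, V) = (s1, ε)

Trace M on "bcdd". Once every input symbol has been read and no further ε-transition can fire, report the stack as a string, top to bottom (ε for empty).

$

(s0, bcdd, $)
  read b, top $: go to s0, push UV$ → (s0, cdd, UV$)
  read c, top U: go to s0, push ε → (s0, dd, V$)
  ε-move, top V: go to s0, push ε → (s0, dd, $)
  read d, top $: go to s0, push V$ → (s0, d, V$)
  ε-move, top V: go to s0, push ε → (s0, d, $)
  read d, top $: go to s0, push V$ → (s0, ε, V$)
  ε-move, top V: go to s0, push ε → (s0, ε, $)
All input consumed in state s0 with stack $.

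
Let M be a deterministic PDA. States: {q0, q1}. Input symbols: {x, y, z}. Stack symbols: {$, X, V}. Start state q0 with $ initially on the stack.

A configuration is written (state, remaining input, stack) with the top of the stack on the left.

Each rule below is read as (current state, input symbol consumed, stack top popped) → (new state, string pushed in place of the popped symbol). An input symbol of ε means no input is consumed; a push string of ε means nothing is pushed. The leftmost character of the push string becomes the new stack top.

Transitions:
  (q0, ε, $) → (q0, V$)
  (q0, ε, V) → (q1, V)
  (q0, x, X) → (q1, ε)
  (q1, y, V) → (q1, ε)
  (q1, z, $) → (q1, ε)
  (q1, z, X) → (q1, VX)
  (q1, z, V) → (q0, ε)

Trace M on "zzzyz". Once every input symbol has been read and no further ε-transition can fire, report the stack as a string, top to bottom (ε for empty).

(q0, zzzyz, $)
  ε-move, top $: go to q0, push V$ → (q0, zzzyz, V$)
  ε-move, top V: go to q1, push V → (q1, zzzyz, V$)
  read z, top V: go to q0, push ε → (q0, zzyz, $)
  ε-move, top $: go to q0, push V$ → (q0, zzyz, V$)
  ε-move, top V: go to q1, push V → (q1, zzyz, V$)
  read z, top V: go to q0, push ε → (q0, zyz, $)
  ε-move, top $: go to q0, push V$ → (q0, zyz, V$)
  ε-move, top V: go to q1, push V → (q1, zyz, V$)
  read z, top V: go to q0, push ε → (q0, yz, $)
  ε-move, top $: go to q0, push V$ → (q0, yz, V$)
  ε-move, top V: go to q1, push V → (q1, yz, V$)
  read y, top V: go to q1, push ε → (q1, z, $)
  read z, top $: go to q1, push ε → (q1, ε, ε)
All input consumed in state q1 with stack ε.

ε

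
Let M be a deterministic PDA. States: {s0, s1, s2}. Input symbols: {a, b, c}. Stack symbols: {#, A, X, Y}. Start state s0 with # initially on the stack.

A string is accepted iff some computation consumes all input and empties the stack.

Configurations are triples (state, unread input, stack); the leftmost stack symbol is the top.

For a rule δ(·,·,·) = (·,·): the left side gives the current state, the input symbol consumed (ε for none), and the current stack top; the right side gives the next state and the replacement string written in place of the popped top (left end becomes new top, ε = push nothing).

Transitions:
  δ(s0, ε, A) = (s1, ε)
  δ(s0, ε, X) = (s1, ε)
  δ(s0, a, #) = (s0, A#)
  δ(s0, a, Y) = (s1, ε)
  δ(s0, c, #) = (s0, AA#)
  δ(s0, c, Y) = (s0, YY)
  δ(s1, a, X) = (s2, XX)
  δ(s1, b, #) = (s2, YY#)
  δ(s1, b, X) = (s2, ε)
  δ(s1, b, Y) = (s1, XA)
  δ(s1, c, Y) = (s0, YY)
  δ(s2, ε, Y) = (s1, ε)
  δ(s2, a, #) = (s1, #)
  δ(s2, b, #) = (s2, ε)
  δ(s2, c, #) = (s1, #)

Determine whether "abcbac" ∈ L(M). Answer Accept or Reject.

(s0, abcbac, #)
  read a, top #: go to s0, push A# → (s0, bcbac, A#)
  ε-move, top A: go to s1, push ε → (s1, bcbac, #)
  read b, top #: go to s2, push YY# → (s2, cbac, YY#)
  ε-move, top Y: go to s1, push ε → (s1, cbac, Y#)
  read c, top Y: go to s0, push YY → (s0, bac, YY#)
No transition applies at (s0, bac, YY#); input not fully consumed.

Reject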